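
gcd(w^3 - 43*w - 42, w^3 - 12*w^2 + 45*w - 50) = 1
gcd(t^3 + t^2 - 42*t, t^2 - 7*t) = t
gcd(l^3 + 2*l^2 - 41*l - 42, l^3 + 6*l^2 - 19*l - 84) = l + 7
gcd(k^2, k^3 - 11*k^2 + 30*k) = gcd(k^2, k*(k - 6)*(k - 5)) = k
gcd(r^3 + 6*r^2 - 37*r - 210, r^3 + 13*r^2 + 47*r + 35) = r^2 + 12*r + 35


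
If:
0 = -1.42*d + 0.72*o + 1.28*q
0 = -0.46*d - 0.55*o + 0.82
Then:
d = 0.632979679913685*q + 0.530839777018522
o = 1.04693400467542 - 0.5294011868369*q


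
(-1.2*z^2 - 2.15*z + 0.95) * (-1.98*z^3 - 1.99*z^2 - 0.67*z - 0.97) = 2.376*z^5 + 6.645*z^4 + 3.2015*z^3 + 0.714*z^2 + 1.449*z - 0.9215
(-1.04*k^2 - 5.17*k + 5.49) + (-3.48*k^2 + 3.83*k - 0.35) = -4.52*k^2 - 1.34*k + 5.14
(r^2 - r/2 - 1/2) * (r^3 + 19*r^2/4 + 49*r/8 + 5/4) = r^5 + 17*r^4/4 + 13*r^3/4 - 67*r^2/16 - 59*r/16 - 5/8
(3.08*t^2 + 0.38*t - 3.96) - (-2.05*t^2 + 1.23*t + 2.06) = 5.13*t^2 - 0.85*t - 6.02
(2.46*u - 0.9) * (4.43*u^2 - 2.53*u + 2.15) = 10.8978*u^3 - 10.2108*u^2 + 7.566*u - 1.935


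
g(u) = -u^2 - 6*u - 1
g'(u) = -2*u - 6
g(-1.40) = 5.44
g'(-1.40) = -3.20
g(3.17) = -30.07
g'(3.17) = -12.34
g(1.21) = -9.72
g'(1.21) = -8.42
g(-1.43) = 5.54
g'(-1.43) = -3.14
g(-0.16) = -0.07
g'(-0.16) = -5.68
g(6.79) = -87.84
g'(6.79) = -19.58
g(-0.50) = 1.75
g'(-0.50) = -5.00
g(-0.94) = 3.76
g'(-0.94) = -4.12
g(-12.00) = -73.00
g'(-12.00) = 18.00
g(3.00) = -28.00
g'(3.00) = -12.00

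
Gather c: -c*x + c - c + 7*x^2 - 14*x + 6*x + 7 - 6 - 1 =-c*x + 7*x^2 - 8*x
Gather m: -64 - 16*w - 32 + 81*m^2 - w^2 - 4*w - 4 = 81*m^2 - w^2 - 20*w - 100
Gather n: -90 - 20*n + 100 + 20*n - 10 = 0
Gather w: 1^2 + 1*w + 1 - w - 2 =0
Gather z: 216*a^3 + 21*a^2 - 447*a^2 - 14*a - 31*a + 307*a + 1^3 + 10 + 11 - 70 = 216*a^3 - 426*a^2 + 262*a - 48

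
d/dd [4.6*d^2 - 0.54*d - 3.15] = 9.2*d - 0.54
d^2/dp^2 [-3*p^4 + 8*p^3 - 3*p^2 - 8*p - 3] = -36*p^2 + 48*p - 6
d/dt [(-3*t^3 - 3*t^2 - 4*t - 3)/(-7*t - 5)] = (42*t^3 + 66*t^2 + 30*t - 1)/(49*t^2 + 70*t + 25)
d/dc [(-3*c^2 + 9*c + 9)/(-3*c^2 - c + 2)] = 3*(10*c^2 + 14*c + 9)/(9*c^4 + 6*c^3 - 11*c^2 - 4*c + 4)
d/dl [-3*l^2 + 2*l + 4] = 2 - 6*l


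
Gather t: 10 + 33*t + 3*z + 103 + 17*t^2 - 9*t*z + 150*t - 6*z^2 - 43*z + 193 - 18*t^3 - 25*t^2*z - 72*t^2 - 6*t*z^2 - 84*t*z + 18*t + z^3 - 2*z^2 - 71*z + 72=-18*t^3 + t^2*(-25*z - 55) + t*(-6*z^2 - 93*z + 201) + z^3 - 8*z^2 - 111*z + 378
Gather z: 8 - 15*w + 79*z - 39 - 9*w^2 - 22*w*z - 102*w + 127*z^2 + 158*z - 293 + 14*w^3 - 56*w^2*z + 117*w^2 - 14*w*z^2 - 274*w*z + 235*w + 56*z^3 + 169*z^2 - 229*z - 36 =14*w^3 + 108*w^2 + 118*w + 56*z^3 + z^2*(296 - 14*w) + z*(-56*w^2 - 296*w + 8) - 360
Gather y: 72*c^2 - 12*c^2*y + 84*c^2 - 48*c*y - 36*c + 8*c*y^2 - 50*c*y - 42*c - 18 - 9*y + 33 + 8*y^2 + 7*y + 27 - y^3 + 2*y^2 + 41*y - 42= 156*c^2 - 78*c - y^3 + y^2*(8*c + 10) + y*(-12*c^2 - 98*c + 39)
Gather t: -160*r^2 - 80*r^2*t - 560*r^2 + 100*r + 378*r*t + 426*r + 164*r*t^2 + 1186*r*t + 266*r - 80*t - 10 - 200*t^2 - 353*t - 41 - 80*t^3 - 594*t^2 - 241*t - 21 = -720*r^2 + 792*r - 80*t^3 + t^2*(164*r - 794) + t*(-80*r^2 + 1564*r - 674) - 72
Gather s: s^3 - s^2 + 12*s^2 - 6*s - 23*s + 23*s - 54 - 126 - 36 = s^3 + 11*s^2 - 6*s - 216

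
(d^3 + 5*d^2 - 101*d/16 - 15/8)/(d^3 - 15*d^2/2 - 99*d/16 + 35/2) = (4*d^2 + 25*d + 6)/(4*d^2 - 25*d - 56)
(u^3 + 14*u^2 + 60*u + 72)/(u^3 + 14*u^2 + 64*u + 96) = (u^2 + 8*u + 12)/(u^2 + 8*u + 16)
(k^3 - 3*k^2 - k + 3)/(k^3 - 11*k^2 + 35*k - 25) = (k^2 - 2*k - 3)/(k^2 - 10*k + 25)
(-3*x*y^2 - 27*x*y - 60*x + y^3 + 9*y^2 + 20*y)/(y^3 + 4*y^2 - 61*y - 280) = (-3*x*y - 12*x + y^2 + 4*y)/(y^2 - y - 56)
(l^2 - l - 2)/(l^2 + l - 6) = (l + 1)/(l + 3)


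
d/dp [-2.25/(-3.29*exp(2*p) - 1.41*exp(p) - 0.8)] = (-14.805*exp(p) - 3.1725)*exp(p)/(3.29*exp(2*p) + 1.41*exp(p) + 0.8)^2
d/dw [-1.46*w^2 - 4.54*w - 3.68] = -2.92*w - 4.54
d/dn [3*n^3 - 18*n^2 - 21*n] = 9*n^2 - 36*n - 21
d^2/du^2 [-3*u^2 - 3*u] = -6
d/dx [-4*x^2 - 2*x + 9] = -8*x - 2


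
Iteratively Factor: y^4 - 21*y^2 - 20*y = (y + 4)*(y^3 - 4*y^2 - 5*y) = (y - 5)*(y + 4)*(y^2 + y) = y*(y - 5)*(y + 4)*(y + 1)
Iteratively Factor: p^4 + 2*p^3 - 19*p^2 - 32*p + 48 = (p + 3)*(p^3 - p^2 - 16*p + 16) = (p + 3)*(p + 4)*(p^2 - 5*p + 4) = (p - 4)*(p + 3)*(p + 4)*(p - 1)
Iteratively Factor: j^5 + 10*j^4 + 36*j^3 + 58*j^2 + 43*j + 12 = (j + 3)*(j^4 + 7*j^3 + 15*j^2 + 13*j + 4) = (j + 1)*(j + 3)*(j^3 + 6*j^2 + 9*j + 4) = (j + 1)*(j + 3)*(j + 4)*(j^2 + 2*j + 1) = (j + 1)^2*(j + 3)*(j + 4)*(j + 1)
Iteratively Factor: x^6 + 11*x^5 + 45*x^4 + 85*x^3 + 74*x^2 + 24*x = (x + 1)*(x^5 + 10*x^4 + 35*x^3 + 50*x^2 + 24*x) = (x + 1)^2*(x^4 + 9*x^3 + 26*x^2 + 24*x) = x*(x + 1)^2*(x^3 + 9*x^2 + 26*x + 24) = x*(x + 1)^2*(x + 2)*(x^2 + 7*x + 12) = x*(x + 1)^2*(x + 2)*(x + 3)*(x + 4)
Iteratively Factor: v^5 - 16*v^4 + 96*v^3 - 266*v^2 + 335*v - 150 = (v - 1)*(v^4 - 15*v^3 + 81*v^2 - 185*v + 150) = (v - 3)*(v - 1)*(v^3 - 12*v^2 + 45*v - 50) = (v - 5)*(v - 3)*(v - 1)*(v^2 - 7*v + 10) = (v - 5)*(v - 3)*(v - 2)*(v - 1)*(v - 5)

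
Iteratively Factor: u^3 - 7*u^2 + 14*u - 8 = (u - 1)*(u^2 - 6*u + 8) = (u - 4)*(u - 1)*(u - 2)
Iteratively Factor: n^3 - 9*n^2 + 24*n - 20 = (n - 5)*(n^2 - 4*n + 4) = (n - 5)*(n - 2)*(n - 2)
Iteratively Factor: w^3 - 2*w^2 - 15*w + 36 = (w - 3)*(w^2 + w - 12) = (w - 3)*(w + 4)*(w - 3)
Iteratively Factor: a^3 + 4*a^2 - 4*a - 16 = (a - 2)*(a^2 + 6*a + 8) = (a - 2)*(a + 4)*(a + 2)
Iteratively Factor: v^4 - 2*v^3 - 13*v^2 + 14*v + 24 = (v + 1)*(v^3 - 3*v^2 - 10*v + 24) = (v - 4)*(v + 1)*(v^2 + v - 6) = (v - 4)*(v - 2)*(v + 1)*(v + 3)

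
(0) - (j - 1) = 1 - j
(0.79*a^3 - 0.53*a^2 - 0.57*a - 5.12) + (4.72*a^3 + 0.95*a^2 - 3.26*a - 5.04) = 5.51*a^3 + 0.42*a^2 - 3.83*a - 10.16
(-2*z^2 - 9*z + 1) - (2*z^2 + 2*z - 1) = -4*z^2 - 11*z + 2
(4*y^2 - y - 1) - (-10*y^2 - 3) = 14*y^2 - y + 2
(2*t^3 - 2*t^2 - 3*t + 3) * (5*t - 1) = 10*t^4 - 12*t^3 - 13*t^2 + 18*t - 3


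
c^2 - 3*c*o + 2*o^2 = (c - 2*o)*(c - o)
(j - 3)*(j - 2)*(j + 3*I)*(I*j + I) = I*j^4 - 3*j^3 - 4*I*j^3 + 12*j^2 + I*j^2 - 3*j + 6*I*j - 18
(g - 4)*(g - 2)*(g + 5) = g^3 - g^2 - 22*g + 40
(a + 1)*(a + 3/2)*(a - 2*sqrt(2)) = a^3 - 2*sqrt(2)*a^2 + 5*a^2/2 - 5*sqrt(2)*a + 3*a/2 - 3*sqrt(2)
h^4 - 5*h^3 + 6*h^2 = h^2*(h - 3)*(h - 2)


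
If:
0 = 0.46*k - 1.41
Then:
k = 3.07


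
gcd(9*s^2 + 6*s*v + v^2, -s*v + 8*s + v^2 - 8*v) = 1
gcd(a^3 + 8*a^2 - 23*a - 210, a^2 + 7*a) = a + 7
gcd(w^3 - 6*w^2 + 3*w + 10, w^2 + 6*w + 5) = w + 1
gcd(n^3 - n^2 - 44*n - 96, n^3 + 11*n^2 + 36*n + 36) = n + 3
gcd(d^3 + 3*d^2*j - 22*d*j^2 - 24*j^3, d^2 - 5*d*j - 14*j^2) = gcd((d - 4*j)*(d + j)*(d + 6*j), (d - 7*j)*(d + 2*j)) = 1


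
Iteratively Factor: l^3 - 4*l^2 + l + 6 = (l - 3)*(l^2 - l - 2) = (l - 3)*(l - 2)*(l + 1)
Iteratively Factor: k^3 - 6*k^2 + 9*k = (k - 3)*(k^2 - 3*k) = (k - 3)^2*(k)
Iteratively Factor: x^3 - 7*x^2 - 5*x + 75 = (x - 5)*(x^2 - 2*x - 15) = (x - 5)^2*(x + 3)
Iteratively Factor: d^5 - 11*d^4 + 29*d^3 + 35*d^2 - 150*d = (d + 2)*(d^4 - 13*d^3 + 55*d^2 - 75*d) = (d - 5)*(d + 2)*(d^3 - 8*d^2 + 15*d) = (d - 5)^2*(d + 2)*(d^2 - 3*d) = (d - 5)^2*(d - 3)*(d + 2)*(d)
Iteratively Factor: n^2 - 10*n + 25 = (n - 5)*(n - 5)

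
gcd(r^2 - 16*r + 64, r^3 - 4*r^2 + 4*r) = 1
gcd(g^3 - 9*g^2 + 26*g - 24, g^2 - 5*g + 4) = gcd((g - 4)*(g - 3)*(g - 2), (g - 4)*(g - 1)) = g - 4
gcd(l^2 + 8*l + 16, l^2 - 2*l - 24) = l + 4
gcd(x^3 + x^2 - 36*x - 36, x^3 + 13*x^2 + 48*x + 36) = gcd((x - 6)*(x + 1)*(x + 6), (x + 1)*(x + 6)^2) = x^2 + 7*x + 6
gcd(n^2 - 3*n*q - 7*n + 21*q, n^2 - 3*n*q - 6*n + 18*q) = -n + 3*q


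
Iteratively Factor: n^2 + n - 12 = (n + 4)*(n - 3)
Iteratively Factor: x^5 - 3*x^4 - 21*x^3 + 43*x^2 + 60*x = (x + 4)*(x^4 - 7*x^3 + 7*x^2 + 15*x) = (x - 5)*(x + 4)*(x^3 - 2*x^2 - 3*x) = (x - 5)*(x + 1)*(x + 4)*(x^2 - 3*x) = (x - 5)*(x - 3)*(x + 1)*(x + 4)*(x)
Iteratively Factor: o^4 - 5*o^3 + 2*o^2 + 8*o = (o - 4)*(o^3 - o^2 - 2*o) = (o - 4)*(o + 1)*(o^2 - 2*o) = o*(o - 4)*(o + 1)*(o - 2)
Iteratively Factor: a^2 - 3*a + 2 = (a - 1)*(a - 2)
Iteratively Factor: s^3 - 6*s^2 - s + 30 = (s + 2)*(s^2 - 8*s + 15) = (s - 3)*(s + 2)*(s - 5)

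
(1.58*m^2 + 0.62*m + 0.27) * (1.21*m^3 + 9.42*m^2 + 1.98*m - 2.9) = 1.9118*m^5 + 15.6338*m^4 + 9.2955*m^3 - 0.811*m^2 - 1.2634*m - 0.783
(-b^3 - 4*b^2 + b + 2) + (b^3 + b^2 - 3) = -3*b^2 + b - 1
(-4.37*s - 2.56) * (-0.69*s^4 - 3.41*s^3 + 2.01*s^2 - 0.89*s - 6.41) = 3.0153*s^5 + 16.6681*s^4 - 0.0540999999999983*s^3 - 1.2563*s^2 + 30.2901*s + 16.4096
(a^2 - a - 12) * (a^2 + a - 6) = a^4 - 19*a^2 - 6*a + 72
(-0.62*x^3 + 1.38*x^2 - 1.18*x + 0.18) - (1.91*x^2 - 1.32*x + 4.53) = -0.62*x^3 - 0.53*x^2 + 0.14*x - 4.35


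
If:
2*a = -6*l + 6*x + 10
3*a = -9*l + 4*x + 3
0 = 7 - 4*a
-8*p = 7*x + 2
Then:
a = 7/4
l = -79/60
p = 37/20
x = -12/5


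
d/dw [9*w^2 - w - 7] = 18*w - 1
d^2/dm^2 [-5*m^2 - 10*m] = -10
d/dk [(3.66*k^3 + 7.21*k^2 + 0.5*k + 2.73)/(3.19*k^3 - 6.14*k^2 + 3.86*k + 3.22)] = (-45.4723*k^4 + 25.0652*k^3 + 40.1301*k^2 + 79.9568*k - 8.9278)/(10.1761*k^6 - 39.1732*k^5 + 62.3264*k^4 - 26.8572*k^3 - 24.642*k^2 + 24.8584*k + 10.3684)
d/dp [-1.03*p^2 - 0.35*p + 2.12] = -2.06*p - 0.35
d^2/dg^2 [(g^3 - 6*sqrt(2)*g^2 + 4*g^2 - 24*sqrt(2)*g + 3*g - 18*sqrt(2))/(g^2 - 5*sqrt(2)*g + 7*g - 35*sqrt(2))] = 2*(3*sqrt(2)*g^3 + 14*g^3 - 369*sqrt(2)*g^2 - 210*g^2 - 63*sqrt(2)*g + 2850*g - 7347*sqrt(2) - 1750)/(g^6 - 15*sqrt(2)*g^5 + 21*g^5 - 315*sqrt(2)*g^4 + 297*g^4 - 2455*sqrt(2)*g^3 + 3493*g^3 - 10395*sqrt(2)*g^2 + 22050*g^2 - 36750*sqrt(2)*g + 51450*g - 85750*sqrt(2))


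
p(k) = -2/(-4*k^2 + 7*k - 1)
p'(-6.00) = 0.00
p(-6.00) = 0.01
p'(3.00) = -0.13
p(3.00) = 0.12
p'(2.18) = -0.93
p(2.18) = 0.42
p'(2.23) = -0.78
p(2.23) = 0.38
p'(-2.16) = 0.04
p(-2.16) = 0.06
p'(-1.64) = 0.07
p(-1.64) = 0.09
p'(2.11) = -1.21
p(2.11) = 0.50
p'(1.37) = -6.76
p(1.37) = -1.85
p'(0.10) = 107.27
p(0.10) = 5.88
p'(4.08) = -0.03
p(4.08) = 0.05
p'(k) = -2*(8*k - 7)/(-4*k^2 + 7*k - 1)^2 = 2*(7 - 8*k)/(4*k^2 - 7*k + 1)^2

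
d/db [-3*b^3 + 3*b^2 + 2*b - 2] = -9*b^2 + 6*b + 2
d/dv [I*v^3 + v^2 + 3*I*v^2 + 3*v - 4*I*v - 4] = 3*I*v^2 + v*(2 + 6*I) + 3 - 4*I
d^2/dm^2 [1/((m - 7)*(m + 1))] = 2*((m - 7)^2 + (m - 7)*(m + 1) + (m + 1)^2)/((m - 7)^3*(m + 1)^3)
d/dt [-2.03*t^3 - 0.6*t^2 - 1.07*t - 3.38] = -6.09*t^2 - 1.2*t - 1.07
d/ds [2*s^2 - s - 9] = 4*s - 1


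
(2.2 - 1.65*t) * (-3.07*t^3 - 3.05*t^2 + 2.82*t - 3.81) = 5.0655*t^4 - 1.7215*t^3 - 11.363*t^2 + 12.4905*t - 8.382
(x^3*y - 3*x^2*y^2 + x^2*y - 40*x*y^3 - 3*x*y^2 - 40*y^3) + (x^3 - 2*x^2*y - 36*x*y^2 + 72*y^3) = x^3*y + x^3 - 3*x^2*y^2 - x^2*y - 40*x*y^3 - 39*x*y^2 + 32*y^3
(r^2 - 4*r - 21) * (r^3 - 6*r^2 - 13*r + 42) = r^5 - 10*r^4 - 10*r^3 + 220*r^2 + 105*r - 882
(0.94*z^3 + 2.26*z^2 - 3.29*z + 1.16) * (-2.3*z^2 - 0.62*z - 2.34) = -2.162*z^5 - 5.7808*z^4 + 3.9662*z^3 - 5.9166*z^2 + 6.9794*z - 2.7144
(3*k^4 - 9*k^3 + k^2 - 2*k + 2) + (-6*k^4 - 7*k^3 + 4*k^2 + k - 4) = -3*k^4 - 16*k^3 + 5*k^2 - k - 2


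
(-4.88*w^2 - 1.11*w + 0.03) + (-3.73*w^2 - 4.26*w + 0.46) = -8.61*w^2 - 5.37*w + 0.49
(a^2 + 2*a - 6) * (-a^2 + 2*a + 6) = -a^4 + 16*a^2 - 36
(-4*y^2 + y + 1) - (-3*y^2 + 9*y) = -y^2 - 8*y + 1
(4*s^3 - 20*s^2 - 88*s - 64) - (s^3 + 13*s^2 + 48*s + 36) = 3*s^3 - 33*s^2 - 136*s - 100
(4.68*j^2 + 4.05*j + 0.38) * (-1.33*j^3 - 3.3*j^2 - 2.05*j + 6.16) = -6.2244*j^5 - 20.8305*j^4 - 23.4644*j^3 + 19.2723*j^2 + 24.169*j + 2.3408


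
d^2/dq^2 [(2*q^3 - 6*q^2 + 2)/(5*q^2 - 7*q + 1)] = 4*(-61*q^3 + 99*q^2 - 102*q + 41)/(125*q^6 - 525*q^5 + 810*q^4 - 553*q^3 + 162*q^2 - 21*q + 1)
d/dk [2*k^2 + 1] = 4*k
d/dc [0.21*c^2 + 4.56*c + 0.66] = 0.42*c + 4.56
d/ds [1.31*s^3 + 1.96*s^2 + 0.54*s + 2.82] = 3.93*s^2 + 3.92*s + 0.54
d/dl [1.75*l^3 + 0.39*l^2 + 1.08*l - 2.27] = 5.25*l^2 + 0.78*l + 1.08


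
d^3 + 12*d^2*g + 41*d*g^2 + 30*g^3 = (d + g)*(d + 5*g)*(d + 6*g)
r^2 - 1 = (r - 1)*(r + 1)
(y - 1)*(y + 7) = y^2 + 6*y - 7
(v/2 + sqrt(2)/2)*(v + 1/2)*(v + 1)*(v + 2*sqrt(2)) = v^4/2 + 3*v^3/4 + 3*sqrt(2)*v^3/2 + 9*v^2/4 + 9*sqrt(2)*v^2/4 + 3*sqrt(2)*v/4 + 3*v + 1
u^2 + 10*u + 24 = (u + 4)*(u + 6)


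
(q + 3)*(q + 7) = q^2 + 10*q + 21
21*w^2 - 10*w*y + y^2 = (-7*w + y)*(-3*w + y)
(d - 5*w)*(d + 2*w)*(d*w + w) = d^3*w - 3*d^2*w^2 + d^2*w - 10*d*w^3 - 3*d*w^2 - 10*w^3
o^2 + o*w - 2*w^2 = (o - w)*(o + 2*w)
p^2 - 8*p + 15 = (p - 5)*(p - 3)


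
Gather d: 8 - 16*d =8 - 16*d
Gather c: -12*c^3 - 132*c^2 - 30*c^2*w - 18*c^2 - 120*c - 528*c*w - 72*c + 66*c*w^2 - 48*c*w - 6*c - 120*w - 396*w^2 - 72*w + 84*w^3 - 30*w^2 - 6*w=-12*c^3 + c^2*(-30*w - 150) + c*(66*w^2 - 576*w - 198) + 84*w^3 - 426*w^2 - 198*w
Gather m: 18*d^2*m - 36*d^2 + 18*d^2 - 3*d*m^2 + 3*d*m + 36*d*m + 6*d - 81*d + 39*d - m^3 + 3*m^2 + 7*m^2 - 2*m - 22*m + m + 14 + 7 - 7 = -18*d^2 - 36*d - m^3 + m^2*(10 - 3*d) + m*(18*d^2 + 39*d - 23) + 14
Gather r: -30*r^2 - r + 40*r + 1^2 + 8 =-30*r^2 + 39*r + 9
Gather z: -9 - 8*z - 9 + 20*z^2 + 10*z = 20*z^2 + 2*z - 18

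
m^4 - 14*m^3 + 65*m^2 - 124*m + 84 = (m - 7)*(m - 3)*(m - 2)^2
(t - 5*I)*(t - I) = t^2 - 6*I*t - 5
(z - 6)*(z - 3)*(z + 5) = z^3 - 4*z^2 - 27*z + 90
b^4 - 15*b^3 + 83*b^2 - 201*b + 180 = (b - 5)*(b - 4)*(b - 3)^2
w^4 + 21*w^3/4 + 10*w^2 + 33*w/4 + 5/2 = (w + 1)^2*(w + 5/4)*(w + 2)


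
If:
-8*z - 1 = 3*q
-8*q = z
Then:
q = 1/61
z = -8/61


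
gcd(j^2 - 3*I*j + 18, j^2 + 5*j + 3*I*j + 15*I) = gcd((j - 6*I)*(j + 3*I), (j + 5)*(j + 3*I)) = j + 3*I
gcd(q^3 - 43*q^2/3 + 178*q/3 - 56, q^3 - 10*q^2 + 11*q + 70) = q - 7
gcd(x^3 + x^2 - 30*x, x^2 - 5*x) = x^2 - 5*x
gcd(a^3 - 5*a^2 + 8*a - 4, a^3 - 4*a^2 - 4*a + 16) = a - 2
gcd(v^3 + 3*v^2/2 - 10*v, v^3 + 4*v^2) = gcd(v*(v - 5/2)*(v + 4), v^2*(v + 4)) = v^2 + 4*v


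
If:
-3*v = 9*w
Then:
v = -3*w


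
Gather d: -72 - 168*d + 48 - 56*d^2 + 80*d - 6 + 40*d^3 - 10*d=40*d^3 - 56*d^2 - 98*d - 30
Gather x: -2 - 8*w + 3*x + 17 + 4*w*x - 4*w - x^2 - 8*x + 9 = -12*w - x^2 + x*(4*w - 5) + 24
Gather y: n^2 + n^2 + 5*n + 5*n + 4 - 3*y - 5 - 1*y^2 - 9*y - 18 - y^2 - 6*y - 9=2*n^2 + 10*n - 2*y^2 - 18*y - 28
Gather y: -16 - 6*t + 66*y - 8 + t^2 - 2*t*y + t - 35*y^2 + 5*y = t^2 - 5*t - 35*y^2 + y*(71 - 2*t) - 24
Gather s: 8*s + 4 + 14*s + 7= 22*s + 11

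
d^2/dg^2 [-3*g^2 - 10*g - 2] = -6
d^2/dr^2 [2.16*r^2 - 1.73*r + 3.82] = 4.32000000000000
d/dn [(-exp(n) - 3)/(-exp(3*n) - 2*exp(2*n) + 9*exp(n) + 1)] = (-(exp(n) + 3)*(3*exp(2*n) + 4*exp(n) - 9) + exp(3*n) + 2*exp(2*n) - 9*exp(n) - 1)*exp(n)/(exp(3*n) + 2*exp(2*n) - 9*exp(n) - 1)^2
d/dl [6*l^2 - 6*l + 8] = 12*l - 6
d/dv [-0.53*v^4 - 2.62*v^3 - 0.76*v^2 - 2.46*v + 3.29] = -2.12*v^3 - 7.86*v^2 - 1.52*v - 2.46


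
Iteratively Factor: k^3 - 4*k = (k)*(k^2 - 4) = k*(k - 2)*(k + 2)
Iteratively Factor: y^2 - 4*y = (y)*(y - 4)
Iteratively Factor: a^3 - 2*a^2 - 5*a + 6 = (a - 1)*(a^2 - a - 6) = (a - 1)*(a + 2)*(a - 3)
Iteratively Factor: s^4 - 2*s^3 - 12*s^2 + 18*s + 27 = (s + 3)*(s^3 - 5*s^2 + 3*s + 9) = (s + 1)*(s + 3)*(s^2 - 6*s + 9) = (s - 3)*(s + 1)*(s + 3)*(s - 3)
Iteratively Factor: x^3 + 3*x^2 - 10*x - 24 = (x - 3)*(x^2 + 6*x + 8) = (x - 3)*(x + 4)*(x + 2)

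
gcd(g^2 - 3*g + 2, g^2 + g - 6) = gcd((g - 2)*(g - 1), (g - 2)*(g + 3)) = g - 2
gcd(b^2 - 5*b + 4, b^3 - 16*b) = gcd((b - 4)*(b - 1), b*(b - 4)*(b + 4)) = b - 4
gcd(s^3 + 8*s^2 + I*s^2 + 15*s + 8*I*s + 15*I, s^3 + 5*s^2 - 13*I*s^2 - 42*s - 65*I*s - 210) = s + 5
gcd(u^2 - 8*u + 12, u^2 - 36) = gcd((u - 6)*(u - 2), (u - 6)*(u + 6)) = u - 6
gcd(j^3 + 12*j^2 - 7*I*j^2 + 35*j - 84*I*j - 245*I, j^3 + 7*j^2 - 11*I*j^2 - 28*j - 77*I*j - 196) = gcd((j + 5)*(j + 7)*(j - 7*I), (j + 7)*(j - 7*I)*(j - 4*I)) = j^2 + j*(7 - 7*I) - 49*I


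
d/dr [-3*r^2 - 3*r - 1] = -6*r - 3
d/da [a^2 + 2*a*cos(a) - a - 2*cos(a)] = -2*a*sin(a) + 2*a + 2*sqrt(2)*sin(a + pi/4) - 1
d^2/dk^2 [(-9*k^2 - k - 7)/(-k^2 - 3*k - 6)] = 2*(-26*k^3 - 141*k^2 + 45*k + 327)/(k^6 + 9*k^5 + 45*k^4 + 135*k^3 + 270*k^2 + 324*k + 216)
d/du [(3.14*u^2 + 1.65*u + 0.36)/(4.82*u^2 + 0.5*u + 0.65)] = (-6.383*u^2 + 0.611600000000001*u + 0.8925)/(23.2324*u^4 + 4.82*u^3 + 6.516*u^2 + 0.65*u + 0.4225)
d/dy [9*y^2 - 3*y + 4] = 18*y - 3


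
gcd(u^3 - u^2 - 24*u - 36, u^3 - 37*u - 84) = u + 3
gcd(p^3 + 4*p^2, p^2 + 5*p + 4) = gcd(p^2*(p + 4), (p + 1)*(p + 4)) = p + 4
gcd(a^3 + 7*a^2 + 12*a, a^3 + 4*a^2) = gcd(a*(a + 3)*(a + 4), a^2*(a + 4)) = a^2 + 4*a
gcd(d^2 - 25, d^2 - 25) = d^2 - 25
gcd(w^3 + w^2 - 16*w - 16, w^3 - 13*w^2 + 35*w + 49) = w + 1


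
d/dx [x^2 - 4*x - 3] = 2*x - 4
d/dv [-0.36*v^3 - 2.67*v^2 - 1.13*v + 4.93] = -1.08*v^2 - 5.34*v - 1.13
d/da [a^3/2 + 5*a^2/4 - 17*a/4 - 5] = 3*a^2/2 + 5*a/2 - 17/4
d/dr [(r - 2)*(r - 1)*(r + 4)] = 3*r^2 + 2*r - 10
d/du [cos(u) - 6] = -sin(u)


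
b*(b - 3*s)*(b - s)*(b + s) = b^4 - 3*b^3*s - b^2*s^2 + 3*b*s^3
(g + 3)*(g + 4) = g^2 + 7*g + 12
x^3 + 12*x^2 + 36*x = x*(x + 6)^2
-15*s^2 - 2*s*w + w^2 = (-5*s + w)*(3*s + w)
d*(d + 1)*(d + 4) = d^3 + 5*d^2 + 4*d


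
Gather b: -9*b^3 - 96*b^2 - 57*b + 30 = -9*b^3 - 96*b^2 - 57*b + 30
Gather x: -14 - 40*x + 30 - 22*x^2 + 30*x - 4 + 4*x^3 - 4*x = 4*x^3 - 22*x^2 - 14*x + 12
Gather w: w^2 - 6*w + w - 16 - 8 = w^2 - 5*w - 24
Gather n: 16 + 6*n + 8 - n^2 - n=-n^2 + 5*n + 24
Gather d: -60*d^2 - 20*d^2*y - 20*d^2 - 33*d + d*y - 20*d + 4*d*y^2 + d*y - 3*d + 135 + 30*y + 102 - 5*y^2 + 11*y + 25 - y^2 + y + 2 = d^2*(-20*y - 80) + d*(4*y^2 + 2*y - 56) - 6*y^2 + 42*y + 264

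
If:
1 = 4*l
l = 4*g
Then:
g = 1/16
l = 1/4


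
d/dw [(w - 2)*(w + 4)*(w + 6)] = 3*w^2 + 16*w + 4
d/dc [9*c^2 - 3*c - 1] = 18*c - 3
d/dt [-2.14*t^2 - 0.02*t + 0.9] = -4.28*t - 0.02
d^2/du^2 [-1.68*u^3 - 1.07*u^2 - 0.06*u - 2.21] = -10.08*u - 2.14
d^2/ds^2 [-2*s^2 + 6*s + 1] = -4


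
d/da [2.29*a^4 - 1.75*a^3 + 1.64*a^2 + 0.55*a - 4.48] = 9.16*a^3 - 5.25*a^2 + 3.28*a + 0.55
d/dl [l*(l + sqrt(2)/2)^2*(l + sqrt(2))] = 4*l^3 + 6*sqrt(2)*l^2 + 5*l + sqrt(2)/2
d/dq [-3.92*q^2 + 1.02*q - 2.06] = 1.02 - 7.84*q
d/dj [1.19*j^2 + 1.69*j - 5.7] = 2.38*j + 1.69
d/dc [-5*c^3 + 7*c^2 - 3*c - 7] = -15*c^2 + 14*c - 3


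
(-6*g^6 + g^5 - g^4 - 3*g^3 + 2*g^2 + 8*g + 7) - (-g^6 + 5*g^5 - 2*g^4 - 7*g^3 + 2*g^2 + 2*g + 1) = -5*g^6 - 4*g^5 + g^4 + 4*g^3 + 6*g + 6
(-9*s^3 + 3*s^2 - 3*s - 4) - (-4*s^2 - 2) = -9*s^3 + 7*s^2 - 3*s - 2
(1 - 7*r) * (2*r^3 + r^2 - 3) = -14*r^4 - 5*r^3 + r^2 + 21*r - 3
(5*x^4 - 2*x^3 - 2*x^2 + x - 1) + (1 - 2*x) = 5*x^4 - 2*x^3 - 2*x^2 - x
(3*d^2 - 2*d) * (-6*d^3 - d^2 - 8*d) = -18*d^5 + 9*d^4 - 22*d^3 + 16*d^2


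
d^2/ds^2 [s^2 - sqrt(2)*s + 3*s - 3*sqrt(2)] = 2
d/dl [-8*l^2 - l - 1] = -16*l - 1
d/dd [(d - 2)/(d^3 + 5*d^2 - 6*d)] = (-2*d^3 + d^2 + 20*d - 12)/(d^2*(d^4 + 10*d^3 + 13*d^2 - 60*d + 36))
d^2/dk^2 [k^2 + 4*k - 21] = 2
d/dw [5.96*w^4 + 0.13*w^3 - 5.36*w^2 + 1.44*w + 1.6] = 23.84*w^3 + 0.39*w^2 - 10.72*w + 1.44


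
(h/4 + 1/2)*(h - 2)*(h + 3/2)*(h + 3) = h^4/4 + 9*h^3/8 + h^2/8 - 9*h/2 - 9/2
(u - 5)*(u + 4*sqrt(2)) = u^2 - 5*u + 4*sqrt(2)*u - 20*sqrt(2)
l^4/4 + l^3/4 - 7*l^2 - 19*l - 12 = (l/4 + 1)*(l - 6)*(l + 1)*(l + 2)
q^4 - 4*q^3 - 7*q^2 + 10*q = q*(q - 5)*(q - 1)*(q + 2)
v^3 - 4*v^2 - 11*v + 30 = (v - 5)*(v - 2)*(v + 3)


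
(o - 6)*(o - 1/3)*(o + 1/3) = o^3 - 6*o^2 - o/9 + 2/3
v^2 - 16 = (v - 4)*(v + 4)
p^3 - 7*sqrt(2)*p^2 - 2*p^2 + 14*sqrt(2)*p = p*(p - 2)*(p - 7*sqrt(2))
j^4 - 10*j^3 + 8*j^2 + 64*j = j*(j - 8)*(j - 4)*(j + 2)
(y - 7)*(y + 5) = y^2 - 2*y - 35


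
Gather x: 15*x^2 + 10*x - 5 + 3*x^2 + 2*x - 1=18*x^2 + 12*x - 6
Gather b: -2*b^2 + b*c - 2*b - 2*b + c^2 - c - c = -2*b^2 + b*(c - 4) + c^2 - 2*c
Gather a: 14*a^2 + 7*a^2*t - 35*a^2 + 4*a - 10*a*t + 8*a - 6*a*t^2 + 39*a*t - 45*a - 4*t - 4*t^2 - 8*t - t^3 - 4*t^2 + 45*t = a^2*(7*t - 21) + a*(-6*t^2 + 29*t - 33) - t^3 - 8*t^2 + 33*t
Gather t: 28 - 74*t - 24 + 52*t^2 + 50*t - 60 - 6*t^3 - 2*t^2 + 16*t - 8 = -6*t^3 + 50*t^2 - 8*t - 64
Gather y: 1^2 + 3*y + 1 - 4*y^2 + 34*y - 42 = -4*y^2 + 37*y - 40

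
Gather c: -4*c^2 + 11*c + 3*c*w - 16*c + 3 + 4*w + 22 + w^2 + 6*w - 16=-4*c^2 + c*(3*w - 5) + w^2 + 10*w + 9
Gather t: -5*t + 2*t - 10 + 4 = -3*t - 6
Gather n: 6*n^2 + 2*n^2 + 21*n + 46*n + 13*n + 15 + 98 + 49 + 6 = 8*n^2 + 80*n + 168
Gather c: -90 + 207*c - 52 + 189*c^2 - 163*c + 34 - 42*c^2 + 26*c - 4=147*c^2 + 70*c - 112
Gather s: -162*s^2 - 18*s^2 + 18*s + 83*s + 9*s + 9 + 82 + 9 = -180*s^2 + 110*s + 100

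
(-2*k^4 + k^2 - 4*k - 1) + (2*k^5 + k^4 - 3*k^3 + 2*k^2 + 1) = 2*k^5 - k^4 - 3*k^3 + 3*k^2 - 4*k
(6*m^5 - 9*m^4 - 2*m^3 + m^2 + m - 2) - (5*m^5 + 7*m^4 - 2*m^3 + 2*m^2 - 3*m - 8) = m^5 - 16*m^4 - m^2 + 4*m + 6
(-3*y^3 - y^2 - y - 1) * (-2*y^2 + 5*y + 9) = 6*y^5 - 13*y^4 - 30*y^3 - 12*y^2 - 14*y - 9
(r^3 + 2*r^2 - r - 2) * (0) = 0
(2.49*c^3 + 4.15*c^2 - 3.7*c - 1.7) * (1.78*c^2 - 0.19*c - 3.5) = 4.4322*c^5 + 6.9139*c^4 - 16.0895*c^3 - 16.848*c^2 + 13.273*c + 5.95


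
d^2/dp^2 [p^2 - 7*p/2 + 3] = 2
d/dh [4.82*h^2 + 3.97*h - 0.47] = 9.64*h + 3.97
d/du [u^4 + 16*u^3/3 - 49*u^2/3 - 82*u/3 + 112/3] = 4*u^3 + 16*u^2 - 98*u/3 - 82/3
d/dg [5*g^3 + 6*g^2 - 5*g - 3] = 15*g^2 + 12*g - 5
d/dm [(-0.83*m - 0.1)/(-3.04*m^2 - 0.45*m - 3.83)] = (-2.5232*m^2 - 0.608*m + 3.1339)/(9.2416*m^4 + 2.736*m^3 + 23.4889*m^2 + 3.447*m + 14.6689)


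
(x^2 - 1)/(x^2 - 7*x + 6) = (x + 1)/(x - 6)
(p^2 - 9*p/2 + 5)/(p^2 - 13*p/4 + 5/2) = 2*(2*p - 5)/(4*p - 5)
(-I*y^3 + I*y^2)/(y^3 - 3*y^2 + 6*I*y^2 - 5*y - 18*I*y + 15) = I*y^2*(1 - y)/(y^3 + 3*y^2*(-1 + 2*I) - y*(5 + 18*I) + 15)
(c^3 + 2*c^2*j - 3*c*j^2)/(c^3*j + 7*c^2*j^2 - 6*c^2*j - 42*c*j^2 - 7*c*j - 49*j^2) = c*(-c^2 - 2*c*j + 3*j^2)/(j*(-c^3 - 7*c^2*j + 6*c^2 + 42*c*j + 7*c + 49*j))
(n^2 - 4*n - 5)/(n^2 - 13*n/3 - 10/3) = 3*(n + 1)/(3*n + 2)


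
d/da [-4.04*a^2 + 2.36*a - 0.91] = 2.36 - 8.08*a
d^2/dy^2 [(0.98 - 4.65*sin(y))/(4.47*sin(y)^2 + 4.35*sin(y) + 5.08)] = (92.911185*sin(y)^5 - 168.742053*sin(y)^4 - 876.53124*sin(y)^3 + 85.2017339999999*sin(y)^2 + 889.5315*sin(y) + 198.092604)/(4.47*sin(y)^2 + 4.35*sin(y) + 5.08)^3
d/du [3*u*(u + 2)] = 6*u + 6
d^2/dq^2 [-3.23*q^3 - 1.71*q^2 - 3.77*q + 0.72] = -19.38*q - 3.42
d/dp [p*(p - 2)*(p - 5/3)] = 3*p^2 - 22*p/3 + 10/3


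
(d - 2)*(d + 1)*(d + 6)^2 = d^4 + 11*d^3 + 22*d^2 - 60*d - 72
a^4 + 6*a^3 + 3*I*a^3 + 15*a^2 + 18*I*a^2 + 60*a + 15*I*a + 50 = (a + 1)*(a + 5)*(a - 2*I)*(a + 5*I)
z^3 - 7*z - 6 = (z - 3)*(z + 1)*(z + 2)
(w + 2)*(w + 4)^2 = w^3 + 10*w^2 + 32*w + 32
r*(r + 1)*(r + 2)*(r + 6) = r^4 + 9*r^3 + 20*r^2 + 12*r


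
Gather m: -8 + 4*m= 4*m - 8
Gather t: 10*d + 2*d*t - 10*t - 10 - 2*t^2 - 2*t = 10*d - 2*t^2 + t*(2*d - 12) - 10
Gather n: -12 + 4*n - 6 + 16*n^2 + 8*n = 16*n^2 + 12*n - 18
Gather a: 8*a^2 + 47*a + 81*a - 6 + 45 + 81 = 8*a^2 + 128*a + 120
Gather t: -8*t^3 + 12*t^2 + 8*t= -8*t^3 + 12*t^2 + 8*t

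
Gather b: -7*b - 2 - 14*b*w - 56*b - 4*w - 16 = b*(-14*w - 63) - 4*w - 18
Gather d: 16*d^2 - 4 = 16*d^2 - 4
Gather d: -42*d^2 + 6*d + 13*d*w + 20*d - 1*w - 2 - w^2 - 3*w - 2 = -42*d^2 + d*(13*w + 26) - w^2 - 4*w - 4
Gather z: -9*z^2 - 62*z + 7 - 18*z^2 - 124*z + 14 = -27*z^2 - 186*z + 21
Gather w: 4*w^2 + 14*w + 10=4*w^2 + 14*w + 10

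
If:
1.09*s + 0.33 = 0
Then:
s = -0.30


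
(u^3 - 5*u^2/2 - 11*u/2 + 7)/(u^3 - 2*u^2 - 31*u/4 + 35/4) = 2*(u + 2)/(2*u + 5)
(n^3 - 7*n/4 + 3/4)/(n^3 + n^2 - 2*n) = (n^2 + n - 3/4)/(n*(n + 2))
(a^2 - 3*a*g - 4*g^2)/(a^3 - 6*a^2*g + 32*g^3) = (a + g)/(a^2 - 2*a*g - 8*g^2)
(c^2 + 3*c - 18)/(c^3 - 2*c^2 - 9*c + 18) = (c + 6)/(c^2 + c - 6)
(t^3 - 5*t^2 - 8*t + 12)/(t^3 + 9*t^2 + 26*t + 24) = (t^2 - 7*t + 6)/(t^2 + 7*t + 12)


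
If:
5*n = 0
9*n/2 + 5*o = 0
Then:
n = 0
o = 0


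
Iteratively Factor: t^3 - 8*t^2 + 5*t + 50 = (t + 2)*(t^2 - 10*t + 25) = (t - 5)*(t + 2)*(t - 5)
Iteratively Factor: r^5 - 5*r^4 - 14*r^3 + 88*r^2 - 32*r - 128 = (r + 1)*(r^4 - 6*r^3 - 8*r^2 + 96*r - 128) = (r - 2)*(r + 1)*(r^3 - 4*r^2 - 16*r + 64) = (r - 2)*(r + 1)*(r + 4)*(r^2 - 8*r + 16) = (r - 4)*(r - 2)*(r + 1)*(r + 4)*(r - 4)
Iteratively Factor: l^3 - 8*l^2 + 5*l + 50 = (l - 5)*(l^2 - 3*l - 10) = (l - 5)*(l + 2)*(l - 5)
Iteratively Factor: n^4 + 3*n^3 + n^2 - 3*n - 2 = (n + 2)*(n^3 + n^2 - n - 1) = (n + 1)*(n + 2)*(n^2 - 1) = (n + 1)^2*(n + 2)*(n - 1)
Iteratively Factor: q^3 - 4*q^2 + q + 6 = (q - 3)*(q^2 - q - 2) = (q - 3)*(q + 1)*(q - 2)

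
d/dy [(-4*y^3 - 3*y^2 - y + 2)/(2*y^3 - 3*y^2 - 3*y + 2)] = 2*(9*y^4 + 14*y^3 - 15*y^2 + 2)/(4*y^6 - 12*y^5 - 3*y^4 + 26*y^3 - 3*y^2 - 12*y + 4)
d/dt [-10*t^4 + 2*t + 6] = 2 - 40*t^3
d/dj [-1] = 0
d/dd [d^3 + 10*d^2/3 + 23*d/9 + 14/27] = 3*d^2 + 20*d/3 + 23/9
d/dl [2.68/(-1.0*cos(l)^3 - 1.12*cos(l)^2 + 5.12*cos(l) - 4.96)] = (-8.04*cos(l)^2 - 6.0032*cos(l) + 13.7216)*sin(l)/(1.0*cos(l)^3 + 1.12*cos(l)^2 - 5.12*cos(l) + 4.96)^2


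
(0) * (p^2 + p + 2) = 0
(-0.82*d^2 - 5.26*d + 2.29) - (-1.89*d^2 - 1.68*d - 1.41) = 1.07*d^2 - 3.58*d + 3.7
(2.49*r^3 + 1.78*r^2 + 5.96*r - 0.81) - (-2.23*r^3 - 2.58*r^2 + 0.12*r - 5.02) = 4.72*r^3 + 4.36*r^2 + 5.84*r + 4.21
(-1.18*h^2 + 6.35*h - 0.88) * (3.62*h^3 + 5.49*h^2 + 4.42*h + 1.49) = -4.2716*h^5 + 16.5088*h^4 + 26.4603*h^3 + 21.4776*h^2 + 5.5719*h - 1.3112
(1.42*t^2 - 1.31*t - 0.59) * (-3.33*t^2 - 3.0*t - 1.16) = -4.7286*t^4 + 0.102300000000001*t^3 + 4.2475*t^2 + 3.2896*t + 0.6844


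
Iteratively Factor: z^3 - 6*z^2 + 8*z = (z - 4)*(z^2 - 2*z) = z*(z - 4)*(z - 2)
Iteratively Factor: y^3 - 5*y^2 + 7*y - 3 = (y - 1)*(y^2 - 4*y + 3) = (y - 3)*(y - 1)*(y - 1)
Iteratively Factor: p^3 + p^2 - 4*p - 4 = (p + 1)*(p^2 - 4) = (p - 2)*(p + 1)*(p + 2)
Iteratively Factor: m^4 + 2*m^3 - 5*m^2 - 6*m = (m + 3)*(m^3 - m^2 - 2*m) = (m - 2)*(m + 3)*(m^2 + m) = m*(m - 2)*(m + 3)*(m + 1)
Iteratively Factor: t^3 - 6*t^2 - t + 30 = (t + 2)*(t^2 - 8*t + 15) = (t - 3)*(t + 2)*(t - 5)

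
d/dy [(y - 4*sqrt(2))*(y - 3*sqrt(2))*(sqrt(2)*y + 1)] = 3*sqrt(2)*y^2 - 26*y + 17*sqrt(2)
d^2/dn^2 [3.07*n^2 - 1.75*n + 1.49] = 6.14000000000000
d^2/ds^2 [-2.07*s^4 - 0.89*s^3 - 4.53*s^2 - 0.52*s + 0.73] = -24.84*s^2 - 5.34*s - 9.06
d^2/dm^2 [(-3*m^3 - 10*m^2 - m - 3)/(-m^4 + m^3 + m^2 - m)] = 6*(m^7 + 12*m^6 + 18*m^5 + 30*m^4 + 10*m^3 - 3*m^2 - m + 1)/(m^3*(m^7 - m^6 - 3*m^5 + 3*m^4 + 3*m^3 - 3*m^2 - m + 1))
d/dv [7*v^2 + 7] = 14*v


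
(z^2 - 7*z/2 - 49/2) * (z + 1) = z^3 - 5*z^2/2 - 28*z - 49/2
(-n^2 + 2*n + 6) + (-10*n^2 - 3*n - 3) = -11*n^2 - n + 3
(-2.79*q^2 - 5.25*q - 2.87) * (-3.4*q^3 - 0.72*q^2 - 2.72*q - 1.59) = 9.486*q^5 + 19.8588*q^4 + 21.1268*q^3 + 20.7825*q^2 + 16.1539*q + 4.5633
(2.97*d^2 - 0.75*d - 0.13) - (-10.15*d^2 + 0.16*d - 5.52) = 13.12*d^2 - 0.91*d + 5.39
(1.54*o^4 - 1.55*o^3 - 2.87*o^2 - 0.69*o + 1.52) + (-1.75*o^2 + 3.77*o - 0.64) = 1.54*o^4 - 1.55*o^3 - 4.62*o^2 + 3.08*o + 0.88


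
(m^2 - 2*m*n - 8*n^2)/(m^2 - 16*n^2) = (m + 2*n)/(m + 4*n)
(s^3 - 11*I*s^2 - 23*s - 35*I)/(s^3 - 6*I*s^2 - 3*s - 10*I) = (s - 7*I)/(s - 2*I)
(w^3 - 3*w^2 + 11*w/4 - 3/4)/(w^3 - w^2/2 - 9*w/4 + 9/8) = 2*(w - 1)/(2*w + 3)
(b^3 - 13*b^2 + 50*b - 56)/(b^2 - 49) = (b^2 - 6*b + 8)/(b + 7)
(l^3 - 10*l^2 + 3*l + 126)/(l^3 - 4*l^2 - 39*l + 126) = (l^2 - 3*l - 18)/(l^2 + 3*l - 18)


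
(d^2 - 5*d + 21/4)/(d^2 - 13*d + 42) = (d^2 - 5*d + 21/4)/(d^2 - 13*d + 42)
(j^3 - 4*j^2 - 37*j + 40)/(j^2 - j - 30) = (j^2 - 9*j + 8)/(j - 6)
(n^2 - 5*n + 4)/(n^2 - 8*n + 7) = (n - 4)/(n - 7)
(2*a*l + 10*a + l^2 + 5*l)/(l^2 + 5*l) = (2*a + l)/l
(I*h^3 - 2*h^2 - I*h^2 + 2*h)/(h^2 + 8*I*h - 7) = h*(I*h^2 - 2*h - I*h + 2)/(h^2 + 8*I*h - 7)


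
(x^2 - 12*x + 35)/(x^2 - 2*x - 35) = (x - 5)/(x + 5)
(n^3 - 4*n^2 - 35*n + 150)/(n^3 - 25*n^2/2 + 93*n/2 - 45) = 2*(n^2 + n - 30)/(2*n^2 - 15*n + 18)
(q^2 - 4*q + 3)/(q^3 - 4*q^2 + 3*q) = 1/q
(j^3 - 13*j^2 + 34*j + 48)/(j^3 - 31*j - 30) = (j - 8)/(j + 5)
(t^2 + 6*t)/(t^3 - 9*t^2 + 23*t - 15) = t*(t + 6)/(t^3 - 9*t^2 + 23*t - 15)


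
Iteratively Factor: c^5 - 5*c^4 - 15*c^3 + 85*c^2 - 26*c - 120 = (c - 3)*(c^4 - 2*c^3 - 21*c^2 + 22*c + 40) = (c - 3)*(c - 2)*(c^3 - 21*c - 20) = (c - 3)*(c - 2)*(c + 1)*(c^2 - c - 20) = (c - 5)*(c - 3)*(c - 2)*(c + 1)*(c + 4)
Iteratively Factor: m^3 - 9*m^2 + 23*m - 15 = (m - 5)*(m^2 - 4*m + 3) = (m - 5)*(m - 3)*(m - 1)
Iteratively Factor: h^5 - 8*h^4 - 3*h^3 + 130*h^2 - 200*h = (h + 4)*(h^4 - 12*h^3 + 45*h^2 - 50*h) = (h - 2)*(h + 4)*(h^3 - 10*h^2 + 25*h) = (h - 5)*(h - 2)*(h + 4)*(h^2 - 5*h) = h*(h - 5)*(h - 2)*(h + 4)*(h - 5)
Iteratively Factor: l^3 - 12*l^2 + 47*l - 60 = (l - 3)*(l^2 - 9*l + 20) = (l - 5)*(l - 3)*(l - 4)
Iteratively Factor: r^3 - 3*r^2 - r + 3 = (r + 1)*(r^2 - 4*r + 3) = (r - 3)*(r + 1)*(r - 1)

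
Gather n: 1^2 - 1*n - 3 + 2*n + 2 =n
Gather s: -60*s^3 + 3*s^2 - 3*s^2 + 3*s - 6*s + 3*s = -60*s^3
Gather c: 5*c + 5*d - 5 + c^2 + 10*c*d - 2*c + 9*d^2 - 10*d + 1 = c^2 + c*(10*d + 3) + 9*d^2 - 5*d - 4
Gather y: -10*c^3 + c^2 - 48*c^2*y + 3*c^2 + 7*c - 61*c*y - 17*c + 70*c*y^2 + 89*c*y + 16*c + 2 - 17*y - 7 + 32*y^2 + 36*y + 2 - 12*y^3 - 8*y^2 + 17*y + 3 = -10*c^3 + 4*c^2 + 6*c - 12*y^3 + y^2*(70*c + 24) + y*(-48*c^2 + 28*c + 36)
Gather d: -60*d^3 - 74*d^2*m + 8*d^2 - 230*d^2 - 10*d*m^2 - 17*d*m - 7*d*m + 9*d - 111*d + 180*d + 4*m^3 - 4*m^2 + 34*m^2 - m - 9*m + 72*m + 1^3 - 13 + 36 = -60*d^3 + d^2*(-74*m - 222) + d*(-10*m^2 - 24*m + 78) + 4*m^3 + 30*m^2 + 62*m + 24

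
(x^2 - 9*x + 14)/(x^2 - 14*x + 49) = (x - 2)/(x - 7)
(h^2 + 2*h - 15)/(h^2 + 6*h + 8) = (h^2 + 2*h - 15)/(h^2 + 6*h + 8)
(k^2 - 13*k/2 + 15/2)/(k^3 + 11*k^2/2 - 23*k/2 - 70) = (2*k^2 - 13*k + 15)/(2*k^3 + 11*k^2 - 23*k - 140)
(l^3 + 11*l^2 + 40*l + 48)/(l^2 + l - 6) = (l^2 + 8*l + 16)/(l - 2)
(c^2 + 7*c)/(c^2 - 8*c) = (c + 7)/(c - 8)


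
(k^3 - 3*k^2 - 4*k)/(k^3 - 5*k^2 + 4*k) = (k + 1)/(k - 1)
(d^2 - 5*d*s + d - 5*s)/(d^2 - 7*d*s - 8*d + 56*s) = (d^2 - 5*d*s + d - 5*s)/(d^2 - 7*d*s - 8*d + 56*s)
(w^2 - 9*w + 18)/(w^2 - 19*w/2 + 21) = 2*(w - 3)/(2*w - 7)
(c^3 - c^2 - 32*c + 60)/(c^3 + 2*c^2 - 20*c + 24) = (c - 5)/(c - 2)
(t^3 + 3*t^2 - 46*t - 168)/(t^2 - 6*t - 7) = (t^2 + 10*t + 24)/(t + 1)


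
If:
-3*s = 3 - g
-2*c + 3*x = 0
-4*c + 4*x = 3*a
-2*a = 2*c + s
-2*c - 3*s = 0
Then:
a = 0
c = 0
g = 3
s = 0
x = 0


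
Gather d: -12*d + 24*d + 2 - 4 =12*d - 2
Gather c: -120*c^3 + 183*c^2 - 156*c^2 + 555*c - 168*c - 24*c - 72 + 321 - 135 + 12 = -120*c^3 + 27*c^2 + 363*c + 126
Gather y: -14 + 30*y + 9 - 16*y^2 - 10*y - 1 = -16*y^2 + 20*y - 6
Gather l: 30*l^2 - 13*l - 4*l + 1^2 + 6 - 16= 30*l^2 - 17*l - 9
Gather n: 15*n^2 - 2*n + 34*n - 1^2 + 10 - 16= 15*n^2 + 32*n - 7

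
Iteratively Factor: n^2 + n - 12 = (n + 4)*(n - 3)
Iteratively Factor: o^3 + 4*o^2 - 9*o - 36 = (o + 3)*(o^2 + o - 12) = (o - 3)*(o + 3)*(o + 4)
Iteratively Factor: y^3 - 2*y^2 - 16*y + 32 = (y - 2)*(y^2 - 16) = (y - 2)*(y + 4)*(y - 4)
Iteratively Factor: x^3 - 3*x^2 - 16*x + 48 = (x - 3)*(x^2 - 16) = (x - 4)*(x - 3)*(x + 4)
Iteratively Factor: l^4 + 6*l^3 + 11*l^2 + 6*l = (l + 1)*(l^3 + 5*l^2 + 6*l) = (l + 1)*(l + 3)*(l^2 + 2*l) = l*(l + 1)*(l + 3)*(l + 2)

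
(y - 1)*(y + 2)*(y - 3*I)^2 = y^4 + y^3 - 6*I*y^3 - 11*y^2 - 6*I*y^2 - 9*y + 12*I*y + 18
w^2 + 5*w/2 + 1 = (w + 1/2)*(w + 2)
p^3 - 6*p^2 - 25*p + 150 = (p - 6)*(p - 5)*(p + 5)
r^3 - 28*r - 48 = (r - 6)*(r + 2)*(r + 4)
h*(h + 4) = h^2 + 4*h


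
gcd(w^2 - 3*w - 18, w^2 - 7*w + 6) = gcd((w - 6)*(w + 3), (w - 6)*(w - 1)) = w - 6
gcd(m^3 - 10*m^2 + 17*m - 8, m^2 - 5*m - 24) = m - 8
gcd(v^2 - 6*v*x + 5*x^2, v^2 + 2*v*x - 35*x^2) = -v + 5*x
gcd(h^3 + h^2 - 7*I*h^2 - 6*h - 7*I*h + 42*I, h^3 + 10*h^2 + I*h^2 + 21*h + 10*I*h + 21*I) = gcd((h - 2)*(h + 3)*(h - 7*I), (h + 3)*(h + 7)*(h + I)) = h + 3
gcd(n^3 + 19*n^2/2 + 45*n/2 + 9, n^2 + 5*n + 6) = n + 3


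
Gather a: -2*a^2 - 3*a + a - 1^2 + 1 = -2*a^2 - 2*a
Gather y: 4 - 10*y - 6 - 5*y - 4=-15*y - 6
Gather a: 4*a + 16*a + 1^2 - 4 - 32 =20*a - 35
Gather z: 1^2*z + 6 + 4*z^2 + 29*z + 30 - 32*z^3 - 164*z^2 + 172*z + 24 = -32*z^3 - 160*z^2 + 202*z + 60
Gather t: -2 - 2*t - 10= -2*t - 12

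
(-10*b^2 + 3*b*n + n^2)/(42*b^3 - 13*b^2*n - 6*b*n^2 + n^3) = (-5*b - n)/(21*b^2 + 4*b*n - n^2)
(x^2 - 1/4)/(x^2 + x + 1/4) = (2*x - 1)/(2*x + 1)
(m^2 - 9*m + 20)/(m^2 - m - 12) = (m - 5)/(m + 3)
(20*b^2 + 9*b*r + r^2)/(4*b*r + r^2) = (5*b + r)/r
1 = 1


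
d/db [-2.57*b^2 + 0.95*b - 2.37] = 0.95 - 5.14*b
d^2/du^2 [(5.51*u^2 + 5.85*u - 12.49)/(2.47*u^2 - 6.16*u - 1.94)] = (239.052034*u^3 - 298.784538*u^2 + 1308.419268*u - 1165.92506)/(15.069223*u^6 - 112.744632*u^5 + 245.669658*u^4 - 56.639968*u^3 - 192.955116*u^2 - 69.551328*u - 7.301384)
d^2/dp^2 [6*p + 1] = 0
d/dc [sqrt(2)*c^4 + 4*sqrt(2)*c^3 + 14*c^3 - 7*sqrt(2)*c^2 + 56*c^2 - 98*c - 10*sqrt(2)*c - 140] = 4*sqrt(2)*c^3 + 12*sqrt(2)*c^2 + 42*c^2 - 14*sqrt(2)*c + 112*c - 98 - 10*sqrt(2)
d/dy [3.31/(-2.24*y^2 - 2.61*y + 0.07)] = (14.8288*y + 8.6391)/(2.24*y^2 + 2.61*y - 0.07)^2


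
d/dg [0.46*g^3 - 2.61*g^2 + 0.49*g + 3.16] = 1.38*g^2 - 5.22*g + 0.49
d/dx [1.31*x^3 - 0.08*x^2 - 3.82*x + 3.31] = 3.93*x^2 - 0.16*x - 3.82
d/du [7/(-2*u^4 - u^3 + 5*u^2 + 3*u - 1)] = 7*(8*u^3 + 3*u^2 - 10*u - 3)/(2*u^4 + u^3 - 5*u^2 - 3*u + 1)^2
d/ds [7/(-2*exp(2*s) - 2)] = 7/(4*cosh(s)^2)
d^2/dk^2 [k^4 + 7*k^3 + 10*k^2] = 12*k^2 + 42*k + 20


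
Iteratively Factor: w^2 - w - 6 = (w + 2)*(w - 3)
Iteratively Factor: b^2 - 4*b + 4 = (b - 2)*(b - 2)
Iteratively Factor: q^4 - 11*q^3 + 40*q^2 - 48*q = (q - 4)*(q^3 - 7*q^2 + 12*q) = (q - 4)^2*(q^2 - 3*q) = (q - 4)^2*(q - 3)*(q)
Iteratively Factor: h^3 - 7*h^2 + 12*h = (h)*(h^2 - 7*h + 12) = h*(h - 3)*(h - 4)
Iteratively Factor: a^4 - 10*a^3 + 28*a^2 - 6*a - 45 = (a - 3)*(a^3 - 7*a^2 + 7*a + 15) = (a - 3)*(a + 1)*(a^2 - 8*a + 15) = (a - 5)*(a - 3)*(a + 1)*(a - 3)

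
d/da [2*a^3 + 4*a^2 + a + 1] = 6*a^2 + 8*a + 1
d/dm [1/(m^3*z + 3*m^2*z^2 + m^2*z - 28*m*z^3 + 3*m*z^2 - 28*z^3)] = (-3*m^2 - 6*m*z - 2*m + 28*z^2 - 3*z)/(z*(m^3 + 3*m^2*z + m^2 - 28*m*z^2 + 3*m*z - 28*z^2)^2)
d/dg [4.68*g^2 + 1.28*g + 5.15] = 9.36*g + 1.28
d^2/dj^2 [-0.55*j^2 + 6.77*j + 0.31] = -1.10000000000000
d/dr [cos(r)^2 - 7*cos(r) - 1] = (7 - 2*cos(r))*sin(r)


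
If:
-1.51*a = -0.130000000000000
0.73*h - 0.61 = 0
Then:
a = 0.09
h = 0.84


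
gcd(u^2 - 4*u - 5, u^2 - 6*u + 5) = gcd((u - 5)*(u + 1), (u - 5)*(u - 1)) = u - 5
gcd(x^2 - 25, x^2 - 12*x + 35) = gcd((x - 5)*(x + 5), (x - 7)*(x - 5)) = x - 5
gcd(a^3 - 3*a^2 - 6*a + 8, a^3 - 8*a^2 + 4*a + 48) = a^2 - 2*a - 8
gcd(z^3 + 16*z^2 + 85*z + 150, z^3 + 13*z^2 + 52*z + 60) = z^2 + 11*z + 30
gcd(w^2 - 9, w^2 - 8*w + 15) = w - 3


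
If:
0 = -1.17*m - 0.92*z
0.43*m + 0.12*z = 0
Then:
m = 0.00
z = 0.00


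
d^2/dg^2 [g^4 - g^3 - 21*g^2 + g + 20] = 12*g^2 - 6*g - 42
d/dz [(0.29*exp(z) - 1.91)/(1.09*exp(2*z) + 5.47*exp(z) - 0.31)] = (-0.3161*exp(2*z) + 4.1638*exp(z) + 10.3578)*exp(z)/(1.1881*exp(4*z) + 11.9246*exp(3*z) + 29.2451*exp(2*z) - 3.3914*exp(z) + 0.0961)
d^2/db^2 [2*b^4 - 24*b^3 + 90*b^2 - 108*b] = 24*b^2 - 144*b + 180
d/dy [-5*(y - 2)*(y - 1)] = 15 - 10*y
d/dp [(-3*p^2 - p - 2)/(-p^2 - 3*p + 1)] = (8*p^2 - 10*p - 7)/(p^4 + 6*p^3 + 7*p^2 - 6*p + 1)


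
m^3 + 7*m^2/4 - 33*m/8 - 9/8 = (m - 3/2)*(m + 1/4)*(m + 3)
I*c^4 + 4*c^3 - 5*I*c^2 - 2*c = c*(c - 2*I)*(c - I)*(I*c + 1)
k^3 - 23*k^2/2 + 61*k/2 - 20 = (k - 8)*(k - 5/2)*(k - 1)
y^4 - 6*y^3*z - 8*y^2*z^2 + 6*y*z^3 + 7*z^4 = (y - 7*z)*(y - z)*(y + z)^2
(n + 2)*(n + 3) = n^2 + 5*n + 6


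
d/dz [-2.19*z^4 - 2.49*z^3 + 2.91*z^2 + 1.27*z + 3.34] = -8.76*z^3 - 7.47*z^2 + 5.82*z + 1.27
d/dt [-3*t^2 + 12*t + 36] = 12 - 6*t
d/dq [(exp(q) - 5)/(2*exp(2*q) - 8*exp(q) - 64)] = (-(exp(q) - 5)*(exp(q) - 2) + exp(2*q)/2 - 2*exp(q) - 16)*exp(q)/(-exp(2*q) + 4*exp(q) + 32)^2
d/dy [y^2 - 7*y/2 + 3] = 2*y - 7/2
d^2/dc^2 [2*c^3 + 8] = 12*c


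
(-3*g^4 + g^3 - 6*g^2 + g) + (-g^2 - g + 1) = -3*g^4 + g^3 - 7*g^2 + 1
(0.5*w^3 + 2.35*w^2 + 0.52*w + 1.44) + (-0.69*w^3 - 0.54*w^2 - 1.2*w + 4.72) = -0.19*w^3 + 1.81*w^2 - 0.68*w + 6.16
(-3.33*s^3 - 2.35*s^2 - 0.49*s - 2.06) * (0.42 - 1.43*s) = 4.7619*s^4 + 1.9619*s^3 - 0.2863*s^2 + 2.74*s - 0.8652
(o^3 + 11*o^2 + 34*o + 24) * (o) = o^4 + 11*o^3 + 34*o^2 + 24*o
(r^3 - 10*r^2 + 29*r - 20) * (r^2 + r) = r^5 - 9*r^4 + 19*r^3 + 9*r^2 - 20*r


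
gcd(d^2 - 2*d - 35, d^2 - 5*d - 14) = d - 7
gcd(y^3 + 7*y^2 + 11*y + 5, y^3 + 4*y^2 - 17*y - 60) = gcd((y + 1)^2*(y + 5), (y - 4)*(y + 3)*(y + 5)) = y + 5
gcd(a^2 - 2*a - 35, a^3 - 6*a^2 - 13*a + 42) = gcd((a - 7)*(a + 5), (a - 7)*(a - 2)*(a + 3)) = a - 7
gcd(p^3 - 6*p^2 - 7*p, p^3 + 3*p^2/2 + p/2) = p^2 + p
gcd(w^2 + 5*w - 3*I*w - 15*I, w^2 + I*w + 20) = 1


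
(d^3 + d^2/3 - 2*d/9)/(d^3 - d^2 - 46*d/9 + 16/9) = d*(3*d + 2)/(3*d^2 - 2*d - 16)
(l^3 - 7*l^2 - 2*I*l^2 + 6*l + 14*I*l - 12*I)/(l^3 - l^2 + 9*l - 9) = (l^2 - 2*l*(3 + I) + 12*I)/(l^2 + 9)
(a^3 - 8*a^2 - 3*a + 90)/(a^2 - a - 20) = (a^2 - 3*a - 18)/(a + 4)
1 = 1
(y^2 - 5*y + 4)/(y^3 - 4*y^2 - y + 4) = 1/(y + 1)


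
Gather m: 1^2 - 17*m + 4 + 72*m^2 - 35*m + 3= 72*m^2 - 52*m + 8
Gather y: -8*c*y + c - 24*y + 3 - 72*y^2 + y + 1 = c - 72*y^2 + y*(-8*c - 23) + 4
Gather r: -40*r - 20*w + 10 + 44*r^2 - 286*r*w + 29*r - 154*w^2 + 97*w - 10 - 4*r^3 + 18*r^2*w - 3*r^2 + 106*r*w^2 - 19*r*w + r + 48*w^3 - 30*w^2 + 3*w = -4*r^3 + r^2*(18*w + 41) + r*(106*w^2 - 305*w - 10) + 48*w^3 - 184*w^2 + 80*w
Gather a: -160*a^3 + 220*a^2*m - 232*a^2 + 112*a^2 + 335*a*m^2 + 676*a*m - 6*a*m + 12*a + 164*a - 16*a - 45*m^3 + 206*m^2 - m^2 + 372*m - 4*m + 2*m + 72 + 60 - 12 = -160*a^3 + a^2*(220*m - 120) + a*(335*m^2 + 670*m + 160) - 45*m^3 + 205*m^2 + 370*m + 120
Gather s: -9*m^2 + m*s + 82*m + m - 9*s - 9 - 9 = -9*m^2 + 83*m + s*(m - 9) - 18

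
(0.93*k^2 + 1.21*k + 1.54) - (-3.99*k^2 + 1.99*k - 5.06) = 4.92*k^2 - 0.78*k + 6.6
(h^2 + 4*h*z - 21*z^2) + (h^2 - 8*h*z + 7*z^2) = 2*h^2 - 4*h*z - 14*z^2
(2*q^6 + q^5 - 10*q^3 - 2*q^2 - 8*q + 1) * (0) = 0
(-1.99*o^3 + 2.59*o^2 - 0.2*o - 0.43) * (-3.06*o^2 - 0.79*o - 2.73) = 6.0894*o^5 - 6.3533*o^4 + 3.9986*o^3 - 5.5969*o^2 + 0.8857*o + 1.1739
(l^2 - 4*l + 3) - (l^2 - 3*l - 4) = 7 - l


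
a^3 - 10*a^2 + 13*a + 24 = (a - 8)*(a - 3)*(a + 1)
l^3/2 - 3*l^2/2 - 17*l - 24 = (l/2 + 1)*(l - 8)*(l + 3)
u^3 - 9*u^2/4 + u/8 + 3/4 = (u - 2)*(u - 3/4)*(u + 1/2)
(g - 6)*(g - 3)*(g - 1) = g^3 - 10*g^2 + 27*g - 18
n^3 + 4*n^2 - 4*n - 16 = (n - 2)*(n + 2)*(n + 4)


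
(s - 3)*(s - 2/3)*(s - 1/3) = s^3 - 4*s^2 + 29*s/9 - 2/3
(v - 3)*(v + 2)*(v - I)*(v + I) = v^4 - v^3 - 5*v^2 - v - 6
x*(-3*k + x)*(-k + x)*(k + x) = 3*k^3*x - k^2*x^2 - 3*k*x^3 + x^4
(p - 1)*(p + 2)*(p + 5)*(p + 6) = p^4 + 12*p^3 + 39*p^2 + 8*p - 60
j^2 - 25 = (j - 5)*(j + 5)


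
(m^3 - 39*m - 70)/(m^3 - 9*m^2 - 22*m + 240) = (m^2 - 5*m - 14)/(m^2 - 14*m + 48)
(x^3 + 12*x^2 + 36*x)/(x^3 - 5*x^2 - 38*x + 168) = x*(x + 6)/(x^2 - 11*x + 28)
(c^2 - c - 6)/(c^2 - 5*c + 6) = (c + 2)/(c - 2)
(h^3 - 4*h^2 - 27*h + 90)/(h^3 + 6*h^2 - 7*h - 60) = (h - 6)/(h + 4)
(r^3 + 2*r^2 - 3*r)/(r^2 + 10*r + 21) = r*(r - 1)/(r + 7)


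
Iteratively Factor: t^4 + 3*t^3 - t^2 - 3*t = (t - 1)*(t^3 + 4*t^2 + 3*t) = t*(t - 1)*(t^2 + 4*t + 3) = t*(t - 1)*(t + 3)*(t + 1)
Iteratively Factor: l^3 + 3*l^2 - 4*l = (l - 1)*(l^2 + 4*l) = l*(l - 1)*(l + 4)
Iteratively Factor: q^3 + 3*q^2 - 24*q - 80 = (q + 4)*(q^2 - q - 20) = (q - 5)*(q + 4)*(q + 4)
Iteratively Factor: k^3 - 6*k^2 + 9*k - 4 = (k - 4)*(k^2 - 2*k + 1) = (k - 4)*(k - 1)*(k - 1)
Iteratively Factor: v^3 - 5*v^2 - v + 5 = (v - 1)*(v^2 - 4*v - 5) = (v - 1)*(v + 1)*(v - 5)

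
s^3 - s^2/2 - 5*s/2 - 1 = (s - 2)*(s + 1/2)*(s + 1)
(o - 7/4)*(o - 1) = o^2 - 11*o/4 + 7/4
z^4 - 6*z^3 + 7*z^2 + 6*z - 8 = (z - 4)*(z - 2)*(z - 1)*(z + 1)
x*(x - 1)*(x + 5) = x^3 + 4*x^2 - 5*x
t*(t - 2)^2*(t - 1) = t^4 - 5*t^3 + 8*t^2 - 4*t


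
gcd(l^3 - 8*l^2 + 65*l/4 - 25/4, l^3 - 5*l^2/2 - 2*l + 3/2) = l - 1/2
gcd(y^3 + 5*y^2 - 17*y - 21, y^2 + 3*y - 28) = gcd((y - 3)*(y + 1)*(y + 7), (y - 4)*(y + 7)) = y + 7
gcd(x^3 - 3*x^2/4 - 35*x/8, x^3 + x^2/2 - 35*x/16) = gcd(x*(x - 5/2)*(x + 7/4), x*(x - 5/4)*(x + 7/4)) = x^2 + 7*x/4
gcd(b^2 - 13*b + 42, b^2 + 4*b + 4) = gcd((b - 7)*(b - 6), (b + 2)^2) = 1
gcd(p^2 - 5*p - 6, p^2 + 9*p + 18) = 1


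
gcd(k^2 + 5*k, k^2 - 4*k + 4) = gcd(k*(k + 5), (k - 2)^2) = 1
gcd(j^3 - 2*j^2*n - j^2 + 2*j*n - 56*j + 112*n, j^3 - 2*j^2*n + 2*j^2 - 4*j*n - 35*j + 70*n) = j^2 - 2*j*n + 7*j - 14*n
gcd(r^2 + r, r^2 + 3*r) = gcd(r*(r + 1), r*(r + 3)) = r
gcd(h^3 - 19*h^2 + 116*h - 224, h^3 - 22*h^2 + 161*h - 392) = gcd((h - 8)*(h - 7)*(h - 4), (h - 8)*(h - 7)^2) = h^2 - 15*h + 56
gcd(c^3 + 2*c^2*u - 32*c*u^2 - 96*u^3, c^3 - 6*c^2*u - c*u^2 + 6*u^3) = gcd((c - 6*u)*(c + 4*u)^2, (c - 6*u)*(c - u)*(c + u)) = -c + 6*u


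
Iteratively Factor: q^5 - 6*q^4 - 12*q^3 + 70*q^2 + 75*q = (q + 3)*(q^4 - 9*q^3 + 15*q^2 + 25*q) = (q - 5)*(q + 3)*(q^3 - 4*q^2 - 5*q) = q*(q - 5)*(q + 3)*(q^2 - 4*q - 5) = q*(q - 5)^2*(q + 3)*(q + 1)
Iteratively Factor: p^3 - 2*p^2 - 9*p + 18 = (p - 2)*(p^2 - 9) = (p - 3)*(p - 2)*(p + 3)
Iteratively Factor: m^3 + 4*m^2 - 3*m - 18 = (m + 3)*(m^2 + m - 6) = (m + 3)^2*(m - 2)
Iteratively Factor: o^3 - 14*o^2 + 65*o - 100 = (o - 4)*(o^2 - 10*o + 25) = (o - 5)*(o - 4)*(o - 5)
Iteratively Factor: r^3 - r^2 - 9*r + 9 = (r - 1)*(r^2 - 9) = (r - 3)*(r - 1)*(r + 3)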